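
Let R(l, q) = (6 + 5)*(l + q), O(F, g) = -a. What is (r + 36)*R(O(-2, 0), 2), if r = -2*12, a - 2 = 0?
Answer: 0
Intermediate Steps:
a = 2 (a = 2 + 0 = 2)
O(F, g) = -2 (O(F, g) = -1*2 = -2)
r = -24
R(l, q) = 11*l + 11*q (R(l, q) = 11*(l + q) = 11*l + 11*q)
(r + 36)*R(O(-2, 0), 2) = (-24 + 36)*(11*(-2) + 11*2) = 12*(-22 + 22) = 12*0 = 0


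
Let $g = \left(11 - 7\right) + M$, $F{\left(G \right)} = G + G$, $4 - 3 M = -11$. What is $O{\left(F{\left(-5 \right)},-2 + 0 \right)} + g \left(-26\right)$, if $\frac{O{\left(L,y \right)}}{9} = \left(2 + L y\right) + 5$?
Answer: $9$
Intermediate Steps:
$M = 5$ ($M = \frac{4}{3} - - \frac{11}{3} = \frac{4}{3} + \frac{11}{3} = 5$)
$F{\left(G \right)} = 2 G$
$O{\left(L,y \right)} = 63 + 9 L y$ ($O{\left(L,y \right)} = 9 \left(\left(2 + L y\right) + 5\right) = 9 \left(7 + L y\right) = 63 + 9 L y$)
$g = 9$ ($g = \left(11 - 7\right) + 5 = 4 + 5 = 9$)
$O{\left(F{\left(-5 \right)},-2 + 0 \right)} + g \left(-26\right) = \left(63 + 9 \cdot 2 \left(-5\right) \left(-2 + 0\right)\right) + 9 \left(-26\right) = \left(63 + 9 \left(-10\right) \left(-2\right)\right) - 234 = \left(63 + 180\right) - 234 = 243 - 234 = 9$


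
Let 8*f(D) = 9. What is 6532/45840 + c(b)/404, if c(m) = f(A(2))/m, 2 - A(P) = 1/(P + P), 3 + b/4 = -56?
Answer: 311367719/2185284480 ≈ 0.14248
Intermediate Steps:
b = -236 (b = -12 + 4*(-56) = -12 - 224 = -236)
A(P) = 2 - 1/(2*P) (A(P) = 2 - 1/(P + P) = 2 - 1/(2*P))
f(D) = 9/8 (f(D) = (⅛)*9 = 9/8)
c(m) = 9/(8*m)
6532/45840 + c(b)/404 = 6532/45840 + ((9/8)/(-236))/404 = 6532*(1/45840) + ((9/8)*(-1/236))*(1/404) = 1633/11460 - 9/1888*1/404 = 1633/11460 - 9/762752 = 311367719/2185284480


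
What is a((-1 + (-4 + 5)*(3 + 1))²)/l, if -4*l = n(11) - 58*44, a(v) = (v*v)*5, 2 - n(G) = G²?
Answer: 1620/2671 ≈ 0.60651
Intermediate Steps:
n(G) = 2 - G²
a(v) = 5*v² (a(v) = v²*5 = 5*v²)
l = 2671/4 (l = -((2 - 1*11²) - 58*44)/4 = -((2 - 1*121) - 2552)/4 = -((2 - 121) - 2552)/4 = -(-119 - 2552)/4 = -¼*(-2671) = 2671/4 ≈ 667.75)
a((-1 + (-4 + 5)*(3 + 1))²)/l = (5*((-1 + (-4 + 5)*(3 + 1))²)²)/(2671/4) = (5*((-1 + 1*4)²)²)*(4/2671) = (5*((-1 + 4)²)²)*(4/2671) = (5*(3²)²)*(4/2671) = (5*9²)*(4/2671) = (5*81)*(4/2671) = 405*(4/2671) = 1620/2671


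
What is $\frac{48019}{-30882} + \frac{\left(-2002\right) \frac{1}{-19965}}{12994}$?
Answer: $- \frac{62915542087}{40462471390} \approx -1.5549$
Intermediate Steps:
$\frac{48019}{-30882} + \frac{\left(-2002\right) \frac{1}{-19965}}{12994} = 48019 \left(- \frac{1}{30882}\right) + \left(-2002\right) \left(- \frac{1}{19965}\right) \frac{1}{12994} = - \frac{48019}{30882} + \frac{182}{1815} \cdot \frac{1}{12994} = - \frac{48019}{30882} + \frac{91}{11792055} = - \frac{62915542087}{40462471390}$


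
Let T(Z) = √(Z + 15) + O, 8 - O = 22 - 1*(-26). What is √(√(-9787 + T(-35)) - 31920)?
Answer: √(-31920 + √(-9827 + 2*I*√5)) ≈ 0.2774 + 178.66*I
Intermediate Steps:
O = -40 (O = 8 - (22 - 1*(-26)) = 8 - (22 + 26) = 8 - 1*48 = 8 - 48 = -40)
T(Z) = -40 + √(15 + Z) (T(Z) = √(Z + 15) - 40 = √(15 + Z) - 40 = -40 + √(15 + Z))
√(√(-9787 + T(-35)) - 31920) = √(√(-9787 + (-40 + √(15 - 35))) - 31920) = √(√(-9787 + (-40 + √(-20))) - 31920) = √(√(-9787 + (-40 + 2*I*√5)) - 31920) = √(√(-9827 + 2*I*√5) - 31920) = √(-31920 + √(-9827 + 2*I*√5))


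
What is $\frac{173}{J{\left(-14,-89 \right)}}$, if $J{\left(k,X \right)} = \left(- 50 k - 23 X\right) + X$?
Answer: $\frac{173}{2658} \approx 0.065086$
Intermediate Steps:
$J{\left(k,X \right)} = - 50 k - 22 X$
$\frac{173}{J{\left(-14,-89 \right)}} = \frac{173}{\left(-50\right) \left(-14\right) - -1958} = \frac{173}{700 + 1958} = \frac{173}{2658}$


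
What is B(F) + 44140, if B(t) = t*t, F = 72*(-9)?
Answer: 464044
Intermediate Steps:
F = -648
B(t) = t**2
B(F) + 44140 = (-648)**2 + 44140 = 419904 + 44140 = 464044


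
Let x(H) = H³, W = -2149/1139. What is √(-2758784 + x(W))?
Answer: I*√4643160029853666055/1297321 ≈ 1661.0*I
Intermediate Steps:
W = -2149/1139 (W = -2149*1/1139 = -2149/1139 ≈ -1.8867)
√(-2758784 + x(W)) = √(-2758784 + (-2149/1139)³) = √(-2758784 - 9924513949/1477648619) = √(-4076523292233245/1477648619) = I*√4643160029853666055/1297321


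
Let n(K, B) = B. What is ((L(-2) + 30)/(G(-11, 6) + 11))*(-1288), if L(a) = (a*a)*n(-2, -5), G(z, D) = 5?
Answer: -805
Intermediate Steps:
L(a) = -5*a**2 (L(a) = (a*a)*(-5) = a**2*(-5) = -5*a**2)
((L(-2) + 30)/(G(-11, 6) + 11))*(-1288) = ((-5*(-2)**2 + 30)/(5 + 11))*(-1288) = ((-5*4 + 30)/16)*(-1288) = ((-20 + 30)*(1/16))*(-1288) = (10*(1/16))*(-1288) = (5/8)*(-1288) = -805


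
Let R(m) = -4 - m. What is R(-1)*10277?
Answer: -30831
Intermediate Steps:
R(-1)*10277 = (-4 - 1*(-1))*10277 = (-4 + 1)*10277 = -3*10277 = -30831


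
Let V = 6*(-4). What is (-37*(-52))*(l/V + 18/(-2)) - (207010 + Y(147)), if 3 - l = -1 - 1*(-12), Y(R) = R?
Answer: -671495/3 ≈ -2.2383e+5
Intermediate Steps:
V = -24
l = -8 (l = 3 - (-1 - 1*(-12)) = 3 - (-1 + 12) = 3 - 1*11 = 3 - 11 = -8)
(-37*(-52))*(l/V + 18/(-2)) - (207010 + Y(147)) = (-37*(-52))*(-8/(-24) + 18/(-2)) - (207010 + 147) = 1924*(-8*(-1/24) + 18*(-1/2)) - 1*207157 = 1924*(1/3 - 9) - 207157 = 1924*(-26/3) - 207157 = -50024/3 - 207157 = -671495/3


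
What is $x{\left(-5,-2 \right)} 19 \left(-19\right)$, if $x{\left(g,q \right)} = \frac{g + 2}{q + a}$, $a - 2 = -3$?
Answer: $-361$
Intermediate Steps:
$a = -1$ ($a = 2 - 3 = -1$)
$x{\left(g,q \right)} = \frac{2 + g}{-1 + q}$ ($x{\left(g,q \right)} = \frac{g + 2}{q - 1} = \frac{2 + g}{-1 + q}$)
$x{\left(-5,-2 \right)} 19 \left(-19\right) = \frac{2 - 5}{-1 - 2} \cdot 19 \left(-19\right) = \frac{1}{-3} \left(-3\right) 19 \left(-19\right) = \left(- \frac{1}{3}\right) \left(-3\right) 19 \left(-19\right) = 1 \cdot 19 \left(-19\right) = 19 \left(-19\right) = -361$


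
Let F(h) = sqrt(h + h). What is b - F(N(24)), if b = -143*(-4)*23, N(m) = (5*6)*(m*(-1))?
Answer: 13156 - 12*I*sqrt(10) ≈ 13156.0 - 37.947*I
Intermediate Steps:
N(m) = -30*m (N(m) = 30*(-m) = -30*m)
F(h) = sqrt(2)*sqrt(h) (F(h) = sqrt(2*h) = sqrt(2)*sqrt(h))
b = 13156 (b = 572*23 = 13156)
b - F(N(24)) = 13156 - sqrt(2)*sqrt(-30*24) = 13156 - sqrt(2)*sqrt(-720) = 13156 - sqrt(2)*12*I*sqrt(5) = 13156 - 12*I*sqrt(10)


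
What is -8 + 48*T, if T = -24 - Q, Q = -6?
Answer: -872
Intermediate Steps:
T = -18 (T = -24 - 1*(-6) = -24 + 6 = -18)
-8 + 48*T = -8 + 48*(-18) = -8 - 864 = -872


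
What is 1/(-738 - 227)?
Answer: -1/965 ≈ -0.0010363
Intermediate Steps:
1/(-738 - 227) = 1/(-965) = -1/965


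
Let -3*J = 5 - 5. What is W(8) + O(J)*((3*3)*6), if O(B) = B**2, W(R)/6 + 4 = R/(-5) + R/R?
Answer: -138/5 ≈ -27.600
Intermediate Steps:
J = 0 (J = -(5 - 5)/3 = -1/3*0 = 0)
W(R) = -18 - 6*R/5 (W(R) = -24 + 6*(R/(-5) + R/R) = -24 + 6*(R*(-1/5) + 1) = -24 + 6*(-R/5 + 1) = -24 + 6*(1 - R/5) = -24 + (6 - 6*R/5) = -18 - 6*R/5)
W(8) + O(J)*((3*3)*6) = (-18 - 6/5*8) + 0**2*((3*3)*6) = (-18 - 48/5) + 0*(9*6) = -138/5 + 0*54 = -138/5 + 0 = -138/5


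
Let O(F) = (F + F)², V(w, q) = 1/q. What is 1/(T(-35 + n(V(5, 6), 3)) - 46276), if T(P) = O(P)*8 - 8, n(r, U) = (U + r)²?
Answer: -81/2132602 ≈ -3.7982e-5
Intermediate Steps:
O(F) = 4*F² (O(F) = (2*F)² = 4*F²)
T(P) = -8 + 32*P² (T(P) = (4*P²)*8 - 8 = 32*P² - 8 = -8 + 32*P²)
1/(T(-35 + n(V(5, 6), 3)) - 46276) = 1/((-8 + 32*(-35 + (3 + 1/6)²)²) - 46276) = 1/((-8 + 32*(-35 + (3 + ⅙)²)²) - 46276) = 1/((-8 + 32*(-35 + (19/6)²)²) - 46276) = 1/((-8 + 32*(-35 + 361/36)²) - 46276) = 1/((-8 + 32*(-899/36)²) - 46276) = 1/((-8 + 32*(808201/1296)) - 46276) = 1/((-8 + 1616402/81) - 46276) = 1/(1615754/81 - 46276) = 1/(-2132602/81) = -81/2132602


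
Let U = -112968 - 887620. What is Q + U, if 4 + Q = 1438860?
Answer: 438268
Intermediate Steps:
Q = 1438856 (Q = -4 + 1438860 = 1438856)
U = -1000588
Q + U = 1438856 - 1000588 = 438268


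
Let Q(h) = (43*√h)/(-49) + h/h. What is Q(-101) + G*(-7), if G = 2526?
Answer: -17681 - 43*I*√101/49 ≈ -17681.0 - 8.8193*I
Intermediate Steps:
Q(h) = 1 - 43*√h/49 (Q(h) = (43*√h)*(-1/49) + 1 = -43*√h/49 + 1 = 1 - 43*√h/49)
Q(-101) + G*(-7) = (1 - 43*I*√101/49) + 2526*(-7) = (1 - 43*I*√101/49) - 17682 = -17681 - 43*I*√101/49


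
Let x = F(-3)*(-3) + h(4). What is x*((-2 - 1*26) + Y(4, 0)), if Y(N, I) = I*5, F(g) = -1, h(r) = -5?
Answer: 56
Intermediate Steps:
Y(N, I) = 5*I
x = -2 (x = -1*(-3) - 5 = 3 - 5 = -2)
x*((-2 - 1*26) + Y(4, 0)) = -2*((-2 - 1*26) + 5*0) = -2*((-2 - 26) + 0) = -2*(-28 + 0) = -2*(-28) = 56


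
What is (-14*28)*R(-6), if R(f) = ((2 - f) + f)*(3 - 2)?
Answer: -784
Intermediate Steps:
R(f) = 2 (R(f) = 2*1 = 2)
(-14*28)*R(-6) = -14*28*2 = -392*2 = -784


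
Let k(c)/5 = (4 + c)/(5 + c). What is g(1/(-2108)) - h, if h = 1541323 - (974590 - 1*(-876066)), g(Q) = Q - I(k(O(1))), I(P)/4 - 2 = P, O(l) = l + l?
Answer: 4564146733/14756 ≈ 3.0931e+5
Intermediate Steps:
O(l) = 2*l
k(c) = 5*(4 + c)/(5 + c) (k(c) = 5*((4 + c)/(5 + c)) = 5*(4 + c)/(5 + c))
I(P) = 8 + 4*P
g(Q) = -176/7 + Q (g(Q) = Q - (8 + 4*(5*(4 + 2*1)/(5 + 2*1))) = Q - (8 + 4*(5*(4 + 2)/(5 + 2))) = Q - (8 + 4*(5*6/7)) = Q - (8 + 4*(5*(⅐)*6)) = Q - (8 + 4*(30/7)) = Q - (8 + 120/7) = Q - 1*176/7 = Q - 176/7 = -176/7 + Q)
h = -309333 (h = 1541323 - (974590 + 876066) = 1541323 - 1*1850656 = 1541323 - 1850656 = -309333)
g(1/(-2108)) - h = (-176/7 + 1/(-2108)) - 1*(-309333) = (-176/7 - 1/2108) + 309333 = -371015/14756 + 309333 = 4564146733/14756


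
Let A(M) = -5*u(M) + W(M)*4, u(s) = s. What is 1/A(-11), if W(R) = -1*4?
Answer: 1/39 ≈ 0.025641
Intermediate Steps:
W(R) = -4
A(M) = -16 - 5*M (A(M) = -5*M - 4*4 = -5*M - 16 = -16 - 5*M)
1/A(-11) = 1/(-16 - 5*(-11)) = 1/(-16 + 55) = 1/39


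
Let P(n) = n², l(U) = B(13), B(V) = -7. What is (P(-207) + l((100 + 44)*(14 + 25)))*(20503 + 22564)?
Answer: 1845076414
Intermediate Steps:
l(U) = -7
(P(-207) + l((100 + 44)*(14 + 25)))*(20503 + 22564) = ((-207)² - 7)*(20503 + 22564) = (42849 - 7)*43067 = 42842*43067 = 1845076414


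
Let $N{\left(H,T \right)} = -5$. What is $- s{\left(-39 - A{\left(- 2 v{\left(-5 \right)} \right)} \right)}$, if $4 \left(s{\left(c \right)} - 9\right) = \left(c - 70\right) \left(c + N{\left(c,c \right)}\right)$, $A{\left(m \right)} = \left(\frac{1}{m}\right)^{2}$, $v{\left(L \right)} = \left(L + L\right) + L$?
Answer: $- \frac{3914057701}{3240000} \approx -1208.0$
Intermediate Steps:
$v{\left(L \right)} = 3 L$ ($v{\left(L \right)} = 2 L + L = 3 L$)
$A{\left(m \right)} = \frac{1}{m^{2}}$
$s{\left(c \right)} = 9 + \frac{\left(-70 + c\right) \left(-5 + c\right)}{4}$ ($s{\left(c \right)} = 9 + \frac{\left(c - 70\right) \left(c - 5\right)}{4} = 9 + \frac{\left(-70 + c\right) \left(-5 + c\right)}{4}$)
$- s{\left(-39 - A{\left(- 2 v{\left(-5 \right)} \right)} \right)} = - (\frac{193}{2} - \frac{75 \left(-39 - \frac{1}{900}\right)}{4} + \frac{\left(-39 - \frac{1}{900}\right)^{2}}{4}) = - (\frac{193}{2} - - \frac{35101}{48} + \frac{\left(- \frac{35101}{900}\right)^{2}}{4}) = - (\frac{193}{2} + \frac{35101}{48} + \frac{1}{4} \cdot \frac{1232080201}{810000}) = - (\frac{193}{2} + \frac{35101}{48} + \frac{1232080201}{3240000}) = \left(-1\right) \frac{3914057701}{3240000} = - \frac{3914057701}{3240000}$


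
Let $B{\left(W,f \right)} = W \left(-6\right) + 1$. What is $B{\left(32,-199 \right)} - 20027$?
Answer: $-20218$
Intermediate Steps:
$B{\left(W,f \right)} = 1 - 6 W$ ($B{\left(W,f \right)} = - 6 W + 1 = 1 - 6 W$)
$B{\left(32,-199 \right)} - 20027 = \left(1 - 192\right) - 20027 = -191 - 20027 = -20218$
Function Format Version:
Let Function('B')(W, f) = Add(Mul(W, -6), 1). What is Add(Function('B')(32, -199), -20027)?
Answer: -20218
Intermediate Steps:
Function('B')(W, f) = Add(1, Mul(-6, W)) (Function('B')(W, f) = Add(Mul(-6, W), 1) = Add(1, Mul(-6, W)))
Add(Function('B')(32, -199), -20027) = Add(Add(1, Mul(-6, 32)), -20027) = Add(Add(1, -192), -20027) = Add(-191, -20027) = -20218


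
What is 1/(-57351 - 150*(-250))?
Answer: -1/19851 ≈ -5.0375e-5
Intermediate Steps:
1/(-57351 - 150*(-250)) = 1/(-57351 + 37500) = 1/(-19851) = -1/19851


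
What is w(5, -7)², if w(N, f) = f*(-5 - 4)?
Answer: 3969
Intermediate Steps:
w(N, f) = -9*f (w(N, f) = f*(-9) = -9*f)
w(5, -7)² = (-9*(-7))² = 63² = 3969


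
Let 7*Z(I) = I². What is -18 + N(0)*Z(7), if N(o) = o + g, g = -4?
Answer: -46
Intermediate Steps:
N(o) = -4 + o (N(o) = o - 4 = -4 + o)
Z(I) = I²/7
-18 + N(0)*Z(7) = -18 + (-4 + 0)*((⅐)*7²) = -18 - 4*49/7 = -18 - 4*7 = -18 - 28 = -46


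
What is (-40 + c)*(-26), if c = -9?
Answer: 1274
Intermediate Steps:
(-40 + c)*(-26) = (-40 - 9)*(-26) = -49*(-26) = 1274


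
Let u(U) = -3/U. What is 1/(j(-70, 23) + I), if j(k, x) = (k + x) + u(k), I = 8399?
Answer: 70/584643 ≈ 0.00011973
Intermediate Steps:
j(k, x) = k + x - 3/k (j(k, x) = (k + x) - 3/k = k + x - 3/k)
1/(j(-70, 23) + I) = 1/((-70 + 23 - 3/(-70)) + 8399) = 1/((-70 + 23 - 3*(-1/70)) + 8399) = 1/((-70 + 23 + 3/70) + 8399) = 1/(-3287/70 + 8399) = 1/(584643/70) = 70/584643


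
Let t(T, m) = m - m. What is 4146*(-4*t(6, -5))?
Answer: 0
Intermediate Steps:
t(T, m) = 0
4146*(-4*t(6, -5)) = 4146*(-4*0) = 4146*0 = 0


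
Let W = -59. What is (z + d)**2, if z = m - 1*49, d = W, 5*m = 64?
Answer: 226576/25 ≈ 9063.0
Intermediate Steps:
m = 64/5 (m = (1/5)*64 = 64/5 ≈ 12.800)
d = -59
z = -181/5 (z = 64/5 - 1*49 = 64/5 - 49 = -181/5 ≈ -36.200)
(z + d)**2 = (-181/5 - 59)**2 = (-476/5)**2 = 226576/25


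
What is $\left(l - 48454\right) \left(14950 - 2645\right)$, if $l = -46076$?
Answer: $-1163191650$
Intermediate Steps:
$\left(l - 48454\right) \left(14950 - 2645\right) = \left(-46076 - 48454\right) \left(14950 - 2645\right) = \left(-94530\right) 12305 = -1163191650$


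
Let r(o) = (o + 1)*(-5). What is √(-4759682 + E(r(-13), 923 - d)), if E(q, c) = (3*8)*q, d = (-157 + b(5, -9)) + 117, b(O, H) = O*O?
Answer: I*√4758242 ≈ 2181.3*I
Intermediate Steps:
b(O, H) = O²
d = -15 (d = (-157 + 5²) + 117 = (-157 + 25) + 117 = -132 + 117 = -15)
r(o) = -5 - 5*o (r(o) = (1 + o)*(-5) = -5 - 5*o)
E(q, c) = 24*q
√(-4759682 + E(r(-13), 923 - d)) = √(-4759682 + 24*(-5 - 5*(-13))) = √(-4759682 + 24*(-5 + 65)) = √(-4759682 + 24*60) = √(-4759682 + 1440) = √(-4758242) = I*√4758242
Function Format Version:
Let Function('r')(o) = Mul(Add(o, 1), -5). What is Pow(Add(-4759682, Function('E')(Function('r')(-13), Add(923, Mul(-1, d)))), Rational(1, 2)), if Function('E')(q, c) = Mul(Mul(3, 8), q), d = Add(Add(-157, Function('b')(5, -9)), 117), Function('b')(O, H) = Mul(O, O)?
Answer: Mul(I, Pow(4758242, Rational(1, 2))) ≈ Mul(2181.3, I)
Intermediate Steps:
Function('b')(O, H) = Pow(O, 2)
d = -15 (d = Add(Add(-157, Pow(5, 2)), 117) = Add(Add(-157, 25), 117) = Add(-132, 117) = -15)
Function('r')(o) = Add(-5, Mul(-5, o)) (Function('r')(o) = Mul(Add(1, o), -5) = Add(-5, Mul(-5, o)))
Function('E')(q, c) = Mul(24, q)
Pow(Add(-4759682, Function('E')(Function('r')(-13), Add(923, Mul(-1, d)))), Rational(1, 2)) = Pow(Add(-4759682, Mul(24, Add(-5, Mul(-5, -13)))), Rational(1, 2)) = Pow(Add(-4759682, Mul(24, Add(-5, 65))), Rational(1, 2)) = Pow(Add(-4759682, Mul(24, 60)), Rational(1, 2)) = Pow(Add(-4759682, 1440), Rational(1, 2)) = Pow(-4758242, Rational(1, 2)) = Mul(I, Pow(4758242, Rational(1, 2)))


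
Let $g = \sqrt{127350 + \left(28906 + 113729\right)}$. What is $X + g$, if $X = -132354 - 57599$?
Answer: $-189953 + \sqrt{269985} \approx -1.8943 \cdot 10^{5}$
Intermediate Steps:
$g = \sqrt{269985}$ ($g = \sqrt{127350 + 142635} = \sqrt{269985} \approx 519.6$)
$X = -189953$ ($X = -132354 - 57599 = -189953$)
$X + g = -189953 + \sqrt{269985}$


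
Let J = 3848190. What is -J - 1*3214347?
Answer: -7062537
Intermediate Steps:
-J - 1*3214347 = -1*3848190 - 1*3214347 = -3848190 - 3214347 = -7062537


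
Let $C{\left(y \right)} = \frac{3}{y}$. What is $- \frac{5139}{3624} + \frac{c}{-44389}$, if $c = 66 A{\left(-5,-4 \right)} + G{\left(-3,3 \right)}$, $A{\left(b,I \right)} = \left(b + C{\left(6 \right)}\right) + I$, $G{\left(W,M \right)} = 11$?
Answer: $- \frac{75373957}{53621912} \approx -1.4057$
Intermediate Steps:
$A{\left(b,I \right)} = \frac{1}{2} + I + b$ ($A{\left(b,I \right)} = \left(b + \frac{3}{6}\right) + I = \left(b + 3 \cdot \frac{1}{6}\right) + I = \left(b + \frac{1}{2}\right) + I = \left(\frac{1}{2} + b\right) + I = \frac{1}{2} + I + b$)
$c = -550$ ($c = 66 \left(\frac{1}{2} - 4 - 5\right) + 11 = 66 \left(- \frac{17}{2}\right) + 11 = -561 + 11 = -550$)
$- \frac{5139}{3624} + \frac{c}{-44389} = - \frac{5139}{3624} - \frac{550}{-44389} = \left(-5139\right) \frac{1}{3624} - - \frac{550}{44389} = - \frac{1713}{1208} + \frac{550}{44389} = - \frac{75373957}{53621912}$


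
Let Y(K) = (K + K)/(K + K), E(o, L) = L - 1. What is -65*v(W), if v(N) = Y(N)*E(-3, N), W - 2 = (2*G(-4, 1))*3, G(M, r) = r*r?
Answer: -455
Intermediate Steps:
E(o, L) = -1 + L
Y(K) = 1 (Y(K) = (2*K)/((2*K)) = (2*K)*(1/(2*K)) = 1)
G(M, r) = r**2
W = 8 (W = 2 + (2*1**2)*3 = 2 + (2*1)*3 = 2 + 2*3 = 2 + 6 = 8)
v(N) = -1 + N (v(N) = 1*(-1 + N) = -1 + N)
-65*v(W) = -65*(-1 + 8) = -65*7 = -455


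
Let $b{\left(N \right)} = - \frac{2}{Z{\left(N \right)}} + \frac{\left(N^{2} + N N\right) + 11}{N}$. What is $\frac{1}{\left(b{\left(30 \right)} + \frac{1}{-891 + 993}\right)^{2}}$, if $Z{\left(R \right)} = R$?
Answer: $\frac{65025}{236513641} \approx 0.00027493$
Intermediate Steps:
$b{\left(N \right)} = - \frac{2}{N} + \frac{11 + 2 N^{2}}{N}$ ($b{\left(N \right)} = - \frac{2}{N} + \frac{\left(N^{2} + N N\right) + 11}{N} = - \frac{2}{N} + \frac{\left(N^{2} + N^{2}\right) + 11}{N} = - \frac{2}{N} + \frac{2 N^{2} + 11}{N} = - \frac{2}{N} + \frac{11 + 2 N^{2}}{N}$)
$\frac{1}{\left(b{\left(30 \right)} + \frac{1}{-891 + 993}\right)^{2}} = \frac{1}{\left(\left(2 \cdot 30 + \frac{9}{30}\right) + \frac{1}{-891 + 993}\right)^{2}} = \frac{1}{\left(\left(60 + 9 \cdot \frac{1}{30}\right) + \frac{1}{102}\right)^{2}} = \frac{1}{\left(\left(60 + \frac{3}{10}\right) + \frac{1}{102}\right)^{2}} = \frac{1}{\left(\frac{603}{10} + \frac{1}{102}\right)^{2}} = \frac{1}{\left(\frac{15379}{255}\right)^{2}} = \frac{1}{\frac{236513641}{65025}} = \frac{65025}{236513641}$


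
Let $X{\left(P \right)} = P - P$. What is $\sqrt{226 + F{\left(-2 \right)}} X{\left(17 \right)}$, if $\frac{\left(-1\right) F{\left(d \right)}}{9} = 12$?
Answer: $0$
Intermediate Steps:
$X{\left(P \right)} = 0$
$F{\left(d \right)} = -108$ ($F{\left(d \right)} = \left(-9\right) 12 = -108$)
$\sqrt{226 + F{\left(-2 \right)}} X{\left(17 \right)} = \sqrt{226 - 108} \cdot 0 = \sqrt{118} \cdot 0 = 0$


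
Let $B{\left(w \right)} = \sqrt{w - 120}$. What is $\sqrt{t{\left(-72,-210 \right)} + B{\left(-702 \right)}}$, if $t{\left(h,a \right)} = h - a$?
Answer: $\sqrt{138 + i \sqrt{822}} \approx 11.81 + 1.2138 i$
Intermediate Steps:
$B{\left(w \right)} = \sqrt{-120 + w}$ ($B{\left(w \right)} = \sqrt{w - 120} = \sqrt{-120 + w}$)
$\sqrt{t{\left(-72,-210 \right)} + B{\left(-702 \right)}} = \sqrt{\left(-72 - -210\right) + \sqrt{-120 - 702}} = \sqrt{\left(-72 + 210\right) + \sqrt{-822}} = \sqrt{138 + i \sqrt{822}}$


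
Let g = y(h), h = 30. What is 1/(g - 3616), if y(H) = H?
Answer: -1/3586 ≈ -0.00027886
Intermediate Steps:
g = 30
1/(g - 3616) = 1/(30 - 3616) = 1/(-3586) = -1/3586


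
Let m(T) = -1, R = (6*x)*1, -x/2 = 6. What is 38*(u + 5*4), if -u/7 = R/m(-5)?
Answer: -18392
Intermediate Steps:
x = -12 (x = -2*6 = -12)
R = -72 (R = (6*(-12))*1 = -72*1 = -72)
u = -504 (u = -(-504)/(-1) = -(-504)*(-1) = -7*72 = -504)
38*(u + 5*4) = 38*(-504 + 5*4) = 38*(-504 + 20) = 38*(-484) = -18392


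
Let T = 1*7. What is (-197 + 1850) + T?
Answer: 1660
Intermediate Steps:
T = 7
(-197 + 1850) + T = (-197 + 1850) + 7 = 1653 + 7 = 1660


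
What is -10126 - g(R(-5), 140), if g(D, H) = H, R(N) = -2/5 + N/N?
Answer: -10266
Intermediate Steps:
R(N) = 3/5 (R(N) = -2*1/5 + 1 = -2/5 + 1 = 3/5)
-10126 - g(R(-5), 140) = -10126 - 1*140 = -10126 - 140 = -10266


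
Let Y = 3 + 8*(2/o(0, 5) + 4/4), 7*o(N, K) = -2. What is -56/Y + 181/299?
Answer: 24889/13455 ≈ 1.8498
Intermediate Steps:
o(N, K) = -2/7 (o(N, K) = (⅐)*(-2) = -2/7)
Y = -45 (Y = 3 + 8*(2/(-2/7) + 4/4) = 3 + 8*(2*(-7/2) + 4*(¼)) = 3 + 8*(-7 + 1) = 3 + 8*(-6) = 3 - 48 = -45)
-56/Y + 181/299 = -56/(-45) + 181/299 = -56*(-1/45) + 181*(1/299) = 56/45 + 181/299 = 24889/13455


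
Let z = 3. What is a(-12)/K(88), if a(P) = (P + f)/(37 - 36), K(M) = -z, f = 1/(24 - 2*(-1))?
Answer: 311/78 ≈ 3.9872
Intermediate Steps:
f = 1/26 (f = 1/(24 + 2) = 1/26 ≈ 0.038462)
K(M) = -3 (K(M) = -1*3 = -3)
a(P) = 1/26 + P (a(P) = (P + 1/26)/(37 - 36) = (1/26 + P)/1 = (1/26 + P)*1 = 1/26 + P)
a(-12)/K(88) = (1/26 - 12)/(-3) = -311/26*(-⅓) = 311/78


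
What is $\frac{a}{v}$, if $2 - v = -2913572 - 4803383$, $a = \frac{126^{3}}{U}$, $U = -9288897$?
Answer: $- \frac{222264}{7964668747381} \approx -2.7906 \cdot 10^{-8}$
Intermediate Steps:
$a = - \frac{666792}{3096299}$ ($a = \frac{126^{3}}{-9288897} = 2000376 \left(- \frac{1}{9288897}\right) = - \frac{666792}{3096299} \approx -0.21535$)
$v = 7716957$ ($v = 2 - \left(-2913572 - 4803383\right) = 2 - -7716955 = 2 + 7716955 = 7716957$)
$\frac{a}{v} = - \frac{666792}{3096299 \cdot 7716957} = \left(- \frac{666792}{3096299}\right) \frac{1}{7716957} = - \frac{222264}{7964668747381}$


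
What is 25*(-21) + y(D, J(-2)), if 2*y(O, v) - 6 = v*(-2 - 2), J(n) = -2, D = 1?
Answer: -518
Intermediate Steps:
y(O, v) = 3 - 2*v (y(O, v) = 3 + (v*(-2 - 2))/2 = 3 + (v*(-4))/2 = 3 + (-4*v)/2 = 3 - 2*v)
25*(-21) + y(D, J(-2)) = 25*(-21) + (3 - 2*(-2)) = -525 + (3 + 4) = -525 + 7 = -518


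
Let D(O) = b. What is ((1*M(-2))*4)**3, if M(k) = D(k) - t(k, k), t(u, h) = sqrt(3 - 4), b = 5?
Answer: 7040 - 4736*I ≈ 7040.0 - 4736.0*I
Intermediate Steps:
D(O) = 5
t(u, h) = I (t(u, h) = sqrt(-1) = I)
M(k) = 5 - I
((1*M(-2))*4)**3 = ((1*(5 - I))*4)**3 = ((5 - I)*4)**3 = (20 - 4*I)**3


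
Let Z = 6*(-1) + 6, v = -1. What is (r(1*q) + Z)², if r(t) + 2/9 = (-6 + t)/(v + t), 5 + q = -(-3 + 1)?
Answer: 5329/1296 ≈ 4.1119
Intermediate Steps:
q = -3 (q = -5 - (-3 + 1) = -5 - 1*(-2) = -5 + 2 = -3)
Z = 0 (Z = -6 + 6 = 0)
r(t) = -2/9 + (-6 + t)/(-1 + t)
(r(1*q) + Z)² = ((-52 + 7*(1*(-3)))/(9*(-1 + 1*(-3))) + 0)² = ((-52 + 7*(-3))/(9*(-1 - 3)) + 0)² = ((⅑)*(-52 - 21)/(-4) + 0)² = ((⅑)*(-¼)*(-73) + 0)² = (73/36 + 0)² = (73/36)² = 5329/1296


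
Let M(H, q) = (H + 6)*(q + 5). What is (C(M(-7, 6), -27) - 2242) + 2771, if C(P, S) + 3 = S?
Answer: 499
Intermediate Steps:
M(H, q) = (5 + q)*(6 + H) (M(H, q) = (6 + H)*(5 + q) = (5 + q)*(6 + H))
C(P, S) = -3 + S
(C(M(-7, 6), -27) - 2242) + 2771 = ((-3 - 27) - 2242) + 2771 = (-30 - 2242) + 2771 = -2272 + 2771 = 499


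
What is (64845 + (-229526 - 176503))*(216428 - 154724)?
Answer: -21052417536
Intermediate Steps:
(64845 + (-229526 - 176503))*(216428 - 154724) = (64845 - 406029)*61704 = -341184*61704 = -21052417536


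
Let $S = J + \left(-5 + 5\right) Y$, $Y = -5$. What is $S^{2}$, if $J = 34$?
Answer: $1156$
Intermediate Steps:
$S = 34$ ($S = 34 + \left(-5 + 5\right) \left(-5\right) = 34 + 0 \left(-5\right) = 34 + 0 = 34$)
$S^{2} = 34^{2} = 1156$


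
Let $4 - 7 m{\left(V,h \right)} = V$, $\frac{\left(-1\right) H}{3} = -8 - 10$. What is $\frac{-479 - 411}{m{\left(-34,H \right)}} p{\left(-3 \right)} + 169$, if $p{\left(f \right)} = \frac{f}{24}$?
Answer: $\frac{28803}{152} \approx 189.49$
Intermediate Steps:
$p{\left(f \right)} = \frac{f}{24}$ ($p{\left(f \right)} = f \frac{1}{24} = \frac{f}{24}$)
$H = 54$ ($H = - 3 \left(-8 - 10\right) = \left(-3\right) \left(-18\right) = 54$)
$m{\left(V,h \right)} = \frac{4}{7} - \frac{V}{7}$
$\frac{-479 - 411}{m{\left(-34,H \right)}} p{\left(-3 \right)} + 169 = \frac{-479 - 411}{\frac{4}{7} - - \frac{34}{7}} \cdot \frac{1}{24} \left(-3\right) + 169 = \frac{-479 - 411}{\frac{4}{7} + \frac{34}{7}} \left(- \frac{1}{8}\right) + 169 = - \frac{890}{\frac{38}{7}} \left(- \frac{1}{8}\right) + 169 = \left(-890\right) \frac{7}{38} \left(- \frac{1}{8}\right) + 169 = \left(- \frac{3115}{19}\right) \left(- \frac{1}{8}\right) + 169 = \frac{3115}{152} + 169 = \frac{28803}{152}$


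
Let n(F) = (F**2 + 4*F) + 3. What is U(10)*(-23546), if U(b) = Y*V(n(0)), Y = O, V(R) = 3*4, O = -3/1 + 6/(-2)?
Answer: 1695312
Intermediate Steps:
O = -6 (O = -3*1 + 6*(-1/2) = -3 - 3 = -6)
n(F) = 3 + F**2 + 4*F
V(R) = 12
Y = -6
U(b) = -72 (U(b) = -6*12 = -72)
U(10)*(-23546) = -72*(-23546) = 1695312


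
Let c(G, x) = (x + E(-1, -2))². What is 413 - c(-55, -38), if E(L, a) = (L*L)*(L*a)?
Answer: -883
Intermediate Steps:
E(L, a) = a*L³ (E(L, a) = L²*(L*a) = a*L³)
c(G, x) = (2 + x)² (c(G, x) = (x - 2*(-1)³)² = (x - 2*(-1))² = (x + 2)² = (2 + x)²)
413 - c(-55, -38) = 413 - (2 - 38)² = 413 - 1*(-36)² = 413 - 1*1296 = 413 - 1296 = -883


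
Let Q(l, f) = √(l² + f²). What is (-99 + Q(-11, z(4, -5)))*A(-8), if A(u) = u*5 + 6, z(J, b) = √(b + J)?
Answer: 3366 - 68*√30 ≈ 2993.5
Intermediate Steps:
z(J, b) = √(J + b)
A(u) = 6 + 5*u (A(u) = 5*u + 6 = 6 + 5*u)
Q(l, f) = √(f² + l²)
(-99 + Q(-11, z(4, -5)))*A(-8) = (-99 + √((√(4 - 5))² + (-11)²))*(6 + 5*(-8)) = (-99 + √((√(-1))² + 121))*(6 - 40) = (-99 + √(I² + 121))*(-34) = (-99 + √(-1 + 121))*(-34) = (-99 + √120)*(-34) = (-99 + 2*√30)*(-34) = 3366 - 68*√30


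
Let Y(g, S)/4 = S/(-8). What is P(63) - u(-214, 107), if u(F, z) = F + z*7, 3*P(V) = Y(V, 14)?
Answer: -1612/3 ≈ -537.33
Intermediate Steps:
Y(g, S) = -S/2 (Y(g, S) = 4*(S/(-8)) = 4*(S*(-1/8)) = 4*(-S/8) = -S/2)
P(V) = -7/3 (P(V) = (-1/2*14)/3 = (1/3)*(-7) = -7/3)
u(F, z) = F + 7*z
P(63) - u(-214, 107) = -7/3 - (-214 + 7*107) = -7/3 - (-214 + 749) = -7/3 - 1*535 = -7/3 - 535 = -1612/3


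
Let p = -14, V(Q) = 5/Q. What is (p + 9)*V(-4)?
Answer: 25/4 ≈ 6.2500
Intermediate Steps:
(p + 9)*V(-4) = (-14 + 9)*(5/(-4)) = -25*(-1)/4 = -5*(-5/4) = 25/4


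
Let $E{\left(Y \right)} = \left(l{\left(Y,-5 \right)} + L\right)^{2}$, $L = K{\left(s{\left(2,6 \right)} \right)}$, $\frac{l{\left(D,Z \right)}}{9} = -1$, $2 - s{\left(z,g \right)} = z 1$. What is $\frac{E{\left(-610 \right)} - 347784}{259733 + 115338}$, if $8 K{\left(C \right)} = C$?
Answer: $- \frac{347703}{375071} \approx -0.92703$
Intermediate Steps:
$s{\left(z,g \right)} = 2 - z$ ($s{\left(z,g \right)} = 2 - z 1 = 2 - z$)
$l{\left(D,Z \right)} = -9$ ($l{\left(D,Z \right)} = 9 \left(-1\right) = -9$)
$K{\left(C \right)} = \frac{C}{8}$
$L = 0$ ($L = \frac{2 - 2}{8} = \frac{1}{8} \cdot 0 = 0$)
$E{\left(Y \right)} = 81$ ($E{\left(Y \right)} = \left(-9 + 0\right)^{2} = \left(-9\right)^{2} = 81$)
$\frac{E{\left(-610 \right)} - 347784}{259733 + 115338} = \frac{81 - 347784}{259733 + 115338} = - \frac{347703}{375071}$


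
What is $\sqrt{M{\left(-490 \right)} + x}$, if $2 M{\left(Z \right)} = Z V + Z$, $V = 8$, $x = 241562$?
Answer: $\sqrt{239357} \approx 489.24$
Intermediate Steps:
$M{\left(Z \right)} = \frac{9 Z}{2}$ ($M{\left(Z \right)} = \frac{Z 8 + Z}{2} = \frac{8 Z + Z}{2} = \frac{9 Z}{2}$)
$\sqrt{M{\left(-490 \right)} + x} = \sqrt{\frac{9}{2} \left(-490\right) + 241562} = \sqrt{-2205 + 241562} = \sqrt{239357}$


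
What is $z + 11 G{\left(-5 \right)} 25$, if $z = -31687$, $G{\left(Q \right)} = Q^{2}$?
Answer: $-24812$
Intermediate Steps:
$z + 11 G{\left(-5 \right)} 25 = -31687 + 11 \left(-5\right)^{2} \cdot 25 = -31687 + 11 \cdot 25 \cdot 25 = -31687 + 275 \cdot 25 = -31687 + 6875 = -24812$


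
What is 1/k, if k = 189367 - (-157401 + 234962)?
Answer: 1/111806 ≈ 8.9441e-6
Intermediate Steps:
k = 111806 (k = 189367 - 1*77561 = 189367 - 77561 = 111806)
1/k = 1/111806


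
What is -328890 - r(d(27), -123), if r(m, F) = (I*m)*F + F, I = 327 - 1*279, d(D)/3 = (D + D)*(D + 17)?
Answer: 41754945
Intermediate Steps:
d(D) = 6*D*(17 + D) (d(D) = 3*((D + D)*(D + 17)) = 3*((2*D)*(17 + D)) = 3*(2*D*(17 + D)) = 6*D*(17 + D))
I = 48 (I = 327 - 279 = 48)
r(m, F) = F + 48*F*m (r(m, F) = (48*m)*F + F = 48*F*m + F = F + 48*F*m)
-328890 - r(d(27), -123) = -328890 - (-123)*(1 + 48*(6*27*(17 + 27))) = -328890 - (-123)*(1 + 48*(6*27*44)) = -328890 - (-123)*(1 + 48*7128) = -328890 - (-123)*(1 + 342144) = -328890 - (-123)*342145 = -328890 - 1*(-42083835) = -328890 + 42083835 = 41754945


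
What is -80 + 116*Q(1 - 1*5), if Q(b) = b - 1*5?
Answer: -1124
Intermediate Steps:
Q(b) = -5 + b (Q(b) = b - 5 = -5 + b)
-80 + 116*Q(1 - 1*5) = -80 + 116*(-5 + (1 - 1*5)) = -80 + 116*(-5 + (1 - 5)) = -80 + 116*(-5 - 4) = -80 + 116*(-9) = -80 - 1044 = -1124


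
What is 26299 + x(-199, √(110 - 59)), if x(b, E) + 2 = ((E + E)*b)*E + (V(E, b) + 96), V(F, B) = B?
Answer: 5896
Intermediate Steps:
x(b, E) = 94 + b + 2*b*E² (x(b, E) = -2 + (((E + E)*b)*E + (b + 96)) = -2 + (((2*E)*b)*E + (96 + b)) = -2 + ((2*E*b)*E + (96 + b)) = -2 + (2*b*E² + (96 + b)) = -2 + (96 + b + 2*b*E²) = 94 + b + 2*b*E²)
26299 + x(-199, √(110 - 59)) = 26299 + (94 - 199 + 2*(-199)*(√(110 - 59))²) = 26299 + (94 - 199 + 2*(-199)*(√51)²) = 26299 + (94 - 199 + 2*(-199)*51) = 26299 + (94 - 199 - 20298) = 26299 - 20403 = 5896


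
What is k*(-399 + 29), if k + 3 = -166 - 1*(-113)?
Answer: 20720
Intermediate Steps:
k = -56 (k = -3 + (-166 - 1*(-113)) = -3 + (-166 + 113) = -3 - 53 = -56)
k*(-399 + 29) = -56*(-399 + 29) = -56*(-370) = 20720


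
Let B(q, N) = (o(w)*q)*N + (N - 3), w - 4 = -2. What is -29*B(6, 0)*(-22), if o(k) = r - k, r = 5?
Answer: -1914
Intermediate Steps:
w = 2 (w = 4 - 2 = 2)
o(k) = 5 - k
B(q, N) = -3 + N + 3*N*q (B(q, N) = ((5 - 1*2)*q)*N + (N - 3) = ((5 - 2)*q)*N + (-3 + N) = (3*q)*N + (-3 + N) = 3*N*q + (-3 + N) = -3 + N + 3*N*q)
-29*B(6, 0)*(-22) = -29*(-3 + 0 + 3*0*6)*(-22) = -29*(-3 + 0 + 0)*(-22) = -29*(-3)*(-22) = 87*(-22) = -1914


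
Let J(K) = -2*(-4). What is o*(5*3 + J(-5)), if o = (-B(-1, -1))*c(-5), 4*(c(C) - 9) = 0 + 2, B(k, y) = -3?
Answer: 1311/2 ≈ 655.50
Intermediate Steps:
J(K) = 8
c(C) = 19/2 (c(C) = 9 + (0 + 2)/4 = 9 + (¼)*2 = 9 + ½ = 19/2)
o = 57/2 (o = -1*(-3)*(19/2) = 3*(19/2) = 57/2 ≈ 28.500)
o*(5*3 + J(-5)) = 57*(5*3 + 8)/2 = 57*(15 + 8)/2 = (57/2)*23 = 1311/2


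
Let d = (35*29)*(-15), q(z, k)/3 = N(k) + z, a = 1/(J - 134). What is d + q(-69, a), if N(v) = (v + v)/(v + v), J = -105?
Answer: -15429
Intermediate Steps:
a = -1/239 (a = 1/(-105 - 134) = 1/(-239) = -1/239 ≈ -0.0041841)
N(v) = 1 (N(v) = (2*v)/((2*v)) = (2*v)*(1/(2*v)) = 1)
q(z, k) = 3 + 3*z (q(z, k) = 3*(1 + z) = 3 + 3*z)
d = -15225 (d = 1015*(-15) = -15225)
d + q(-69, a) = -15225 + (3 + 3*(-69)) = -15225 + (3 - 207) = -15225 - 204 = -15429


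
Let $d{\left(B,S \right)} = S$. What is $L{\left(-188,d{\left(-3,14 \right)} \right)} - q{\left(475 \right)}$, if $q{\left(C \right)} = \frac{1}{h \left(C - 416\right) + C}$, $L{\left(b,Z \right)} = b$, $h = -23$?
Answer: $- \frac{165815}{882} \approx -188.0$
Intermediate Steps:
$q{\left(C \right)} = \frac{1}{9568 - 22 C}$ ($q{\left(C \right)} = \frac{1}{- 23 \left(C - 416\right) + C} = \frac{1}{- 23 \left(-416 + C\right) + C} = \frac{1}{\left(9568 - 23 C\right) + C} = \frac{1}{9568 - 22 C}$)
$L{\left(-188,d{\left(-3,14 \right)} \right)} - q{\left(475 \right)} = -188 - \frac{1}{2 \left(4784 - 5225\right)} = -188 - \frac{1}{2 \left(-441\right)} = -188 - \frac{1}{2} \left(- \frac{1}{441}\right) = -188 - - \frac{1}{882} = -188 + \frac{1}{882} = - \frac{165815}{882}$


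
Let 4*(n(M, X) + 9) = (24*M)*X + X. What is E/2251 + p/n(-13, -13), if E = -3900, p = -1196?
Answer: -26396084/9019757 ≈ -2.9265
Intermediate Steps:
n(M, X) = -9 + X/4 + 6*M*X (n(M, X) = -9 + ((24*M)*X + X)/4 = -9 + (24*M*X + X)/4 = -9 + (X + 24*M*X)/4 = -9 + (X/4 + 6*M*X) = -9 + X/4 + 6*M*X)
E/2251 + p/n(-13, -13) = -3900/2251 - 1196/(-9 + (¼)*(-13) + 6*(-13)*(-13)) = -3900*1/2251 - 1196/(-9 - 13/4 + 1014) = -3900/2251 - 1196/4007/4 = -3900/2251 - 1196*4/4007 = -3900/2251 - 4784/4007 = -26396084/9019757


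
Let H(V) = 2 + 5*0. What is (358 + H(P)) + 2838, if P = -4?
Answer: 3198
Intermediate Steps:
H(V) = 2 (H(V) = 2 + 0 = 2)
(358 + H(P)) + 2838 = (358 + 2) + 2838 = 360 + 2838 = 3198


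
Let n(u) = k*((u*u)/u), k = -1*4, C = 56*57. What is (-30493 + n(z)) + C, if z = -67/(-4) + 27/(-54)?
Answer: -27366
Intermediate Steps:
z = 65/4 (z = -67*(-¼) + 27*(-1/54) = 67/4 - ½ = 65/4 ≈ 16.250)
C = 3192
k = -4
n(u) = -4*u (n(u) = -4*u*u/u = -4*u²/u = -4*u)
(-30493 + n(z)) + C = (-30493 - 4*65/4) + 3192 = (-30493 - 65) + 3192 = -30558 + 3192 = -27366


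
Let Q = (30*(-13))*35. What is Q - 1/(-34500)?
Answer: -470924999/34500 ≈ -13650.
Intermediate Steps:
Q = -13650 (Q = -390*35 = -13650)
Q - 1/(-34500) = -13650 - 1/(-34500) = -13650 - 1*(-1/34500) = -13650 + 1/34500 = -470924999/34500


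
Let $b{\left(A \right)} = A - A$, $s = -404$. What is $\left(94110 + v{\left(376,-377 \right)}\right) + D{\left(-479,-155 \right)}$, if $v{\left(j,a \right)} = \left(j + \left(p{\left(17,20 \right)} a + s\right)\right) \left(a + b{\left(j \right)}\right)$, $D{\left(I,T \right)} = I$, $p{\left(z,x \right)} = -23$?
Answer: $-3164780$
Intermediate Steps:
$b{\left(A \right)} = 0$
$v{\left(j,a \right)} = a \left(-404 + j - 23 a\right)$ ($v{\left(j,a \right)} = \left(j - \left(404 + 23 a\right)\right) \left(a + 0\right) = \left(j - \left(404 + 23 a\right)\right) a = \left(-404 + j - 23 a\right) a = a \left(-404 + j - 23 a\right)$)
$\left(94110 + v{\left(376,-377 \right)}\right) + D{\left(-479,-155 \right)} = \left(94110 - 377 \left(-404 + 376 - -8671\right)\right) - 479 = \left(94110 - 377 \left(-404 + 376 + 8671\right)\right) - 479 = \left(94110 - 3258411\right) - 479 = -3164301 - 479 = -3164780$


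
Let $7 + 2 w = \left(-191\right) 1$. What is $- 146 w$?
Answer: $14454$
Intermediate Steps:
$w = -99$ ($w = - \frac{7}{2} + \frac{\left(-191\right) 1}{2} = - \frac{7}{2} + \frac{1}{2} \left(-191\right) = - \frac{7}{2} - \frac{191}{2} = -99$)
$- 146 w = \left(-146\right) \left(-99\right) = 14454$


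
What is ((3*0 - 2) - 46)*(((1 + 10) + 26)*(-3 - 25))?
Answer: 49728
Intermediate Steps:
((3*0 - 2) - 46)*(((1 + 10) + 26)*(-3 - 25)) = ((0 - 2) - 46)*((11 + 26)*(-28)) = (-2 - 46)*(37*(-28)) = -48*(-1036) = 49728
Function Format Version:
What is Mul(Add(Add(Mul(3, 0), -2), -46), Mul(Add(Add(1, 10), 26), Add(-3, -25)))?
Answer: 49728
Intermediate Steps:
Mul(Add(Add(Mul(3, 0), -2), -46), Mul(Add(Add(1, 10), 26), Add(-3, -25))) = Mul(Add(Add(0, -2), -46), Mul(Add(11, 26), -28)) = Mul(Add(-2, -46), Mul(37, -28)) = Mul(-48, -1036) = 49728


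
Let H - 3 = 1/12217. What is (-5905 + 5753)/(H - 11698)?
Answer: 928492/71438907 ≈ 0.012997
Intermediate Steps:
H = 36652/12217 (H = 3 + 1/12217 = 36652/12217 ≈ 3.0001)
(-5905 + 5753)/(H - 11698) = (-5905 + 5753)/(36652/12217 - 11698) = -152/(-142877814/12217) = -152*(-12217/142877814) = 928492/71438907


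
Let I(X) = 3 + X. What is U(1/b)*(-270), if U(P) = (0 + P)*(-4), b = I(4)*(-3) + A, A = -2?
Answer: -1080/23 ≈ -46.957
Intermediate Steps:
b = -23 (b = (3 + 4)*(-3) - 2 = 7*(-3) - 2 = -21 - 2 = -23)
U(P) = -4*P (U(P) = P*(-4) = -4*P)
U(1/b)*(-270) = -4/(-23)*(-270) = -4*(-1/23)*(-270) = (4/23)*(-270) = -1080/23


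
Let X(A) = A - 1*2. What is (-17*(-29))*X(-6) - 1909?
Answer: -5853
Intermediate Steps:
X(A) = -2 + A (X(A) = A - 2 = -2 + A)
(-17*(-29))*X(-6) - 1909 = (-17*(-29))*(-2 - 6) - 1909 = 493*(-8) - 1909 = -3944 - 1909 = -5853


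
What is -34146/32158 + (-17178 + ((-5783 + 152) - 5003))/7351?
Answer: -81813253/16885247 ≈ -4.8453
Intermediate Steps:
-34146/32158 + (-17178 + ((-5783 + 152) - 5003))/7351 = -34146*1/32158 + (-17178 + (-5631 - 5003))*(1/7351) = -2439/2297 + (-17178 - 10634)*(1/7351) = -2439/2297 - 27812*1/7351 = -2439/2297 - 27812/7351 = -81813253/16885247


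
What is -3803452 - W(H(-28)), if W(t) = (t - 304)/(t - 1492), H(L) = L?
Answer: -1445311843/380 ≈ -3.8035e+6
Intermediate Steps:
W(t) = (-304 + t)/(-1492 + t)
-3803452 - W(H(-28)) = -3803452 - (-304 - 28)/(-1492 - 28) = -3803452 - (-332)/(-1520) = -3803452 - (-1)*(-332)/1520 = -3803452 - 1*83/380 = -3803452 - 83/380 = -1445311843/380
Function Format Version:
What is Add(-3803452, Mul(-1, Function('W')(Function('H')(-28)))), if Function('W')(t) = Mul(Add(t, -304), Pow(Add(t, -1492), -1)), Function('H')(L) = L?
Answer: Rational(-1445311843, 380) ≈ -3.8035e+6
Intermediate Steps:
Function('W')(t) = Mul(Pow(Add(-1492, t), -1), Add(-304, t)) (Function('W')(t) = Mul(Add(-304, t), Pow(Add(-1492, t), -1)) = Mul(Pow(Add(-1492, t), -1), Add(-304, t)))
Add(-3803452, Mul(-1, Function('W')(Function('H')(-28)))) = Add(-3803452, Mul(-1, Mul(Pow(Add(-1492, -28), -1), Add(-304, -28)))) = Add(-3803452, Mul(-1, Mul(Pow(-1520, -1), -332))) = Add(-3803452, Mul(-1, Mul(Rational(-1, 1520), -332))) = Add(-3803452, Mul(-1, Rational(83, 380))) = Add(-3803452, Rational(-83, 380)) = Rational(-1445311843, 380)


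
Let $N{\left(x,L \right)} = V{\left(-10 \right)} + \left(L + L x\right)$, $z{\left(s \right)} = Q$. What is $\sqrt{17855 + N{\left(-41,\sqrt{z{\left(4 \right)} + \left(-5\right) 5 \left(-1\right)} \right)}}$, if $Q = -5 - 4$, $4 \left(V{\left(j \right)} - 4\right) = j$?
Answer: $\frac{\sqrt{70786}}{2} \approx 133.03$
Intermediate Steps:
$V{\left(j \right)} = 4 + \frac{j}{4}$
$Q = -9$ ($Q = -5 - 4 = -9$)
$z{\left(s \right)} = -9$
$N{\left(x,L \right)} = \frac{3}{2} + L + L x$ ($N{\left(x,L \right)} = \left(4 + \frac{1}{4} \left(-10\right)\right) + \left(L + L x\right) = \left(4 - \frac{5}{2}\right) + \left(L + L x\right) = \frac{3}{2} + \left(L + L x\right) = \frac{3}{2} + L + L x$)
$\sqrt{17855 + N{\left(-41,\sqrt{z{\left(4 \right)} + \left(-5\right) 5 \left(-1\right)} \right)}} = \sqrt{17855 + \left(\frac{3}{2} + \sqrt{-9 + \left(-5\right) 5 \left(-1\right)} + \sqrt{-9 + \left(-5\right) 5 \left(-1\right)} \left(-41\right)\right)} = \sqrt{17855 + \left(\frac{3}{2} + \sqrt{-9 - -25} + \sqrt{-9 - -25} \left(-41\right)\right)} = \sqrt{17855 + \left(\frac{3}{2} + \sqrt{-9 + 25} + \sqrt{-9 + 25} \left(-41\right)\right)} = \sqrt{17855 + \left(\frac{3}{2} + \sqrt{16} + \sqrt{16} \left(-41\right)\right)} = \sqrt{17855 + \left(\frac{3}{2} + 4 + 4 \left(-41\right)\right)} = \sqrt{17855 + \left(\frac{3}{2} + 4 - 164\right)} = \sqrt{17855 - \frac{317}{2}} = \sqrt{\frac{35393}{2}} = \frac{\sqrt{70786}}{2}$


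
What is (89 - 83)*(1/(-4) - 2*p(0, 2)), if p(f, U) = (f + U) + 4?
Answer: -147/2 ≈ -73.500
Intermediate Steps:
p(f, U) = 4 + U + f (p(f, U) = (U + f) + 4 = 4 + U + f)
(89 - 83)*(1/(-4) - 2*p(0, 2)) = (89 - 83)*(1/(-4) - 2*(4 + 2 + 0)) = 6*(-1/4 - 2*6) = 6*(-1/4 - 12) = 6*(-49/4) = -147/2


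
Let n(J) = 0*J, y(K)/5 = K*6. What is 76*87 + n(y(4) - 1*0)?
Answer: 6612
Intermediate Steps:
y(K) = 30*K (y(K) = 5*(K*6) = 5*(6*K) = 30*K)
n(J) = 0
76*87 + n(y(4) - 1*0) = 76*87 + 0 = 6612 + 0 = 6612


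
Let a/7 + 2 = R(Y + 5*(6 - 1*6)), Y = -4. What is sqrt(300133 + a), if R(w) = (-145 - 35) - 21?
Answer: 2*sqrt(74678) ≈ 546.55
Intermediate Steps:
R(w) = -201 (R(w) = -180 - 21 = -201)
a = -1421 (a = -14 + 7*(-201) = -14 - 1407 = -1421)
sqrt(300133 + a) = sqrt(300133 - 1421) = sqrt(298712) = 2*sqrt(74678)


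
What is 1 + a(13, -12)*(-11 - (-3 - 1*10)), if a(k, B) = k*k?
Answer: 339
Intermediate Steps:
a(k, B) = k²
1 + a(13, -12)*(-11 - (-3 - 1*10)) = 1 + 13²*(-11 - (-3 - 1*10)) = 1 + 169*(-11 - (-3 - 10)) = 1 + 169*(-11 - 1*(-13)) = 1 + 169*(-11 + 13) = 1 + 169*2 = 1 + 338 = 339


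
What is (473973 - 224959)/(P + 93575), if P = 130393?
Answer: 124507/111984 ≈ 1.1118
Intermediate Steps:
(473973 - 224959)/(P + 93575) = (473973 - 224959)/(130393 + 93575) = 249014/223968 = 249014*(1/223968) = 124507/111984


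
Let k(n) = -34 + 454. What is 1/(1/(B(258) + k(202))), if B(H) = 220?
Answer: 640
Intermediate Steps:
k(n) = 420
1/(1/(B(258) + k(202))) = 1/(1/(220 + 420)) = 1/(1/640) = 640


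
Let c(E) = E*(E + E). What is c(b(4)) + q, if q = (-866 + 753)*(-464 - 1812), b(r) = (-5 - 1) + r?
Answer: 257196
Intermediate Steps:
b(r) = -6 + r
c(E) = 2*E² (c(E) = E*(2*E) = 2*E²)
q = 257188 (q = -113*(-2276) = 257188)
c(b(4)) + q = 2*(-6 + 4)² + 257188 = 2*(-2)² + 257188 = 2*4 + 257188 = 8 + 257188 = 257196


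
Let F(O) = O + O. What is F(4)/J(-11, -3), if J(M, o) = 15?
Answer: 8/15 ≈ 0.53333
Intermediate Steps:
F(O) = 2*O
F(4)/J(-11, -3) = (2*4)/15 = 8*(1/15) = 8/15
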